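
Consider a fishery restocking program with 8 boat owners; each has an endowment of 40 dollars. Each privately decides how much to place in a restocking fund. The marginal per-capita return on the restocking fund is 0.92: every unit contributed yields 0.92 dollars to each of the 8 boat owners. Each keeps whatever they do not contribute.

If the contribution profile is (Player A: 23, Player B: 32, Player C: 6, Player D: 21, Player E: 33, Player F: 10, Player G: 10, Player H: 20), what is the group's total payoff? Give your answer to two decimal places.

1305.80 dollars

Total contributed: 23 + 32 + 6 + 21 + 33 + 10 + 10 + 20 = 155; total kept: 8 × 40 − 155 = 165.
The restocking fund pays out 0.92 × 8 × 155 = 1140.80 in aggregate.
Group total = 165 + 1140.80 = 1305.80.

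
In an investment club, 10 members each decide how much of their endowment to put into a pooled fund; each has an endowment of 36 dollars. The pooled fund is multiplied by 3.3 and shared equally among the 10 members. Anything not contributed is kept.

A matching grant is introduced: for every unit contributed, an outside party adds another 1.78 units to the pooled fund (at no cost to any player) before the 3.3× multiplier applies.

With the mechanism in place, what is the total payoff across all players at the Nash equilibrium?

Even with the mechanism, each unit contributed returns only 3.3 × 2.78 / 10 = 0.9174 per unit of net cost, so contributing nothing is still dominant.
At the Nash equilibrium no one contributes; group total payoff = 10 × 36 = 360.

360.00 dollars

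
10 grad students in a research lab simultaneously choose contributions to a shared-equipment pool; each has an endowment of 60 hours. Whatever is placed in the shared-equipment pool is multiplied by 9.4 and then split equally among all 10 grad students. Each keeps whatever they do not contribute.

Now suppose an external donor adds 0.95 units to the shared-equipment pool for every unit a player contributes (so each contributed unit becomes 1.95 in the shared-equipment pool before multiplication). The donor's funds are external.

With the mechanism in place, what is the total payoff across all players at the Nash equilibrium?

10998.00 hours

With the mechanism, a contributed unit returns 9.4 × 1.95 / 10 = 1.8330 per unit of net cost to the contributor — now above 1 — so contributing fully is weakly dominant for every player.
So the Nash equilibrium is full contribution by all 10; the group earns 9.4 × 1.95 × 600 = 10998.00.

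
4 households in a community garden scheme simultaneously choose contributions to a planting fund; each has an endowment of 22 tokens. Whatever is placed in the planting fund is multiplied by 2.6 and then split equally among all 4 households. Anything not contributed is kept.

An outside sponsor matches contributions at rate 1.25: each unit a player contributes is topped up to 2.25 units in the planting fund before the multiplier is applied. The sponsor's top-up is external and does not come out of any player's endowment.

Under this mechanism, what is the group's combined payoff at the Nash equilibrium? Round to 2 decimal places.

The effective private return per unit is now 2.6 × 2.25 / 4 = 1.4625 > 1, so every player's dominant strategy flips to full contribution.
So the Nash equilibrium is full contribution by all 4; the group earns 2.6 × 2.25 × 88 = 514.80.

514.80 tokens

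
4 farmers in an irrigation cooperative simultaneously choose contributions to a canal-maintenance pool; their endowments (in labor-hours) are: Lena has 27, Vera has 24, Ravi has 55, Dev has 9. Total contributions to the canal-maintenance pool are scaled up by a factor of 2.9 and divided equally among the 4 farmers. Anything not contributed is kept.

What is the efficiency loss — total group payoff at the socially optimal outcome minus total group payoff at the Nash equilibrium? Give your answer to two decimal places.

218.50 labor-hours

The private return per contributed unit is 2.9/4 = 0.7250 < 1 for every player regardless of endowment, so the Nash equilibrium is zero contribution and the group total is Σ E_j = 27 + 24 + 55 + 9 = 115.
Each contributed unit returns 2.900 to the group, so the social optimum is full contribution by everyone: group total = 2.900 × 115 = 333.50.
Efficiency loss = (2.900 − 1) × 115 = 218.50.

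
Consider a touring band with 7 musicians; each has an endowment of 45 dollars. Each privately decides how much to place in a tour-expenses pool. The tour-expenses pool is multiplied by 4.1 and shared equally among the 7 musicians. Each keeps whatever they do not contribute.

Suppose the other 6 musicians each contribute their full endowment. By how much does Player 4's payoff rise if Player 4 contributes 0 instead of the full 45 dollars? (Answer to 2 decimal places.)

18.64 dollars

Switching from a contribution of 45 to 0 lets Player 4 keep an extra 45 dollars, but lowers the tour-expenses pool by 45, which costs Player 4 their own share of that drop: 4.1/7 × 45 = 26.36.
Net gain = 45 − 26.36 = 18.64. The private return per contributed unit (0.5857) is below 1, so free-riding is indeed the best response regardless of what the others do.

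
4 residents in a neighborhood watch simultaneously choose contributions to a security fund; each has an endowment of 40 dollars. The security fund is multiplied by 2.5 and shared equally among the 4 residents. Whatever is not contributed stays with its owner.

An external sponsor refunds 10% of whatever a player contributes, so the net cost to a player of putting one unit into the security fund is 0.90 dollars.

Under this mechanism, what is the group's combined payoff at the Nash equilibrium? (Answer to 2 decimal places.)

With the mechanism, a contributed unit returns (2.5/4) / 0.90 = 0.6944 per unit of net cost — still below 1 — so contributing 0 remains dominant for every player.
Everyone keeps their endowment and the group total is 4 × 40 = 160.

160.00 dollars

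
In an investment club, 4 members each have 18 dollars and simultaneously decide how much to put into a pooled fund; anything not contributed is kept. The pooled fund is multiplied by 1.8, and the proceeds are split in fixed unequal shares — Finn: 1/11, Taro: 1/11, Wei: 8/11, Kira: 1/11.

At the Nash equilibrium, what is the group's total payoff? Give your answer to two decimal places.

Player j's private return per contributed unit is 1.8 × (j's share). Contributing is weakly dominant for j when that share is at least 1/1.8 = 0.5556, and contributing 0 is dominant otherwise.
Wei alone (share 8/11) is above the threshold, contributing 18; the remaining 3 contribute 0. Total contributed: 18.
The pooled fund pays out 1.8 × 18 = 32.40 in total (split across the unequal shares, but the aggregate is all that matters for the group sum).
The 3 free-riders keep 18 each, adding 54. Group total = 54 + 32.40 = 86.40.

86.40 dollars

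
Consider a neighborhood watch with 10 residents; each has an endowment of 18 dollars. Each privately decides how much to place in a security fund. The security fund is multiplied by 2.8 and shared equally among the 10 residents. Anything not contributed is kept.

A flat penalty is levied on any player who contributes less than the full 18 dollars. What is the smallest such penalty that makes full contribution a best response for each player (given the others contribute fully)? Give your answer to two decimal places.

12.96 dollars

Given the others contribute fully, the best deviation is to contribute 0 (any partial contribution still incurs the fine and gives up units whose private return 0.2800 is below 1).
Deviating from 18 to 0 saves 18 dollars but forfeits the deviator's share of the drop in the security fund: 2.8/10 × 18 = 5.04.
So the deviation gain is 18 − 5.04 = 12.96, and the fine must be at least 12.96 dollars to wipe it out.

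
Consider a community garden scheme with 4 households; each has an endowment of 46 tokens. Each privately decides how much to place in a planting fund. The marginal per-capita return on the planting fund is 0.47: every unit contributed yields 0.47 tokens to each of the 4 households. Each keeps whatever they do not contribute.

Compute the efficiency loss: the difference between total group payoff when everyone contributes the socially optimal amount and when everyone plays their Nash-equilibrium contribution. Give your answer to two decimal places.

The private return per contributed unit is 0.47 < 1, so contributing 0 is dominant for every player. At the Nash equilibrium everyone keeps their 46, and the group total is 4 × 46 = 184.
Each contributed unit returns 1.880 to the group as a whole (0.47 to each of 4 players), which exceeds 1, so the social optimum is full contribution: group total = 1.880 × 184 = 345.92.
Efficiency loss = 345.92 − 184 = 161.92.

161.92 tokens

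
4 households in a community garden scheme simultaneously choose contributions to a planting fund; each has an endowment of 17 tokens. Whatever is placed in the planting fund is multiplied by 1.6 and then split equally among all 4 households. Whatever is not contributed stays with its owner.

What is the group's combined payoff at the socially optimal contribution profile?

Each contributed unit returns 1.600 to the group as a whole (0.4000 to each of 4 players), which exceeds 1, so the social optimum is full contribution: group total = 1.600 × 68 = 108.80.

108.80 tokens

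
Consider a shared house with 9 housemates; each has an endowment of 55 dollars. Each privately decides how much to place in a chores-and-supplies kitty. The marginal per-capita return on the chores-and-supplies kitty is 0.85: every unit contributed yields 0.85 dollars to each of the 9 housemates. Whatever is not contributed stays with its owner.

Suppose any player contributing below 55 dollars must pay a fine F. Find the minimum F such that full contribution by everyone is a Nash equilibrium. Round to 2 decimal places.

Given the others contribute fully, the best deviation is to contribute 0 (any partial contribution still incurs the fine and gives up units whose private return 0.85 is below 1).
Deviating from 55 to 0 saves 55 dollars but forfeits the deviator's share of the drop in the chores-and-supplies kitty: 0.85 × 55 = 46.75.
So the deviation gain is 55 − 46.75 = 8.25, and the fine must be at least 8.25 dollars to wipe it out.

8.25 dollars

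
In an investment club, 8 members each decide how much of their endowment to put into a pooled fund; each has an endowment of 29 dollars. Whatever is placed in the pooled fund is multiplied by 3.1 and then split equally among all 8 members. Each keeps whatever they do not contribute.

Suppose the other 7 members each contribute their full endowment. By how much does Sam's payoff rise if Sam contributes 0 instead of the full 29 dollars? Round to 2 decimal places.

17.76 dollars

Switching from a contribution of 29 to 0 lets Sam keep an extra 29 dollars, but lowers the pooled fund by 29, which costs Sam their own share of that drop: 3.1/8 × 29 = 11.24.
Net gain = 29 − 11.24 = 17.76. The private return per contributed unit (0.3875) is below 1, so free-riding is indeed the best response regardless of what the others do.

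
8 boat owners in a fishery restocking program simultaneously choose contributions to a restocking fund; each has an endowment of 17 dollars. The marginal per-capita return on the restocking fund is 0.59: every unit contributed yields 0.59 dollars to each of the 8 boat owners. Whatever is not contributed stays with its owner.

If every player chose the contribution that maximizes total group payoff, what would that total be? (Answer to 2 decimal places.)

Each contributed unit returns 4.720 to the group as a whole (0.59 to each of 8 players), which exceeds 1, so the social optimum is full contribution: group total = 4.720 × 136 = 641.92.

641.92 dollars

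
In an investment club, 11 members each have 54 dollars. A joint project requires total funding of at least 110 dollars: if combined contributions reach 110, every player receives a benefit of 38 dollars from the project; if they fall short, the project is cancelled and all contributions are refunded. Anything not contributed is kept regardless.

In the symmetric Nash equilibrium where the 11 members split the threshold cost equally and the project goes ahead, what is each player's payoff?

Equal share of the threshold: 110/11 = 10.
At this profile no one gains by cutting their contribution: any cut drops the total below 110, the project is cancelled, contributions are refunded, and the deviator ends with 54, which is less than 54 − 10 + 38 = 82. Contributing more than 10 just wastes the excess. So contributing exactly 10 is a best response.
Each player's payoff: 54 − 10 + 38 = 82.

82 dollars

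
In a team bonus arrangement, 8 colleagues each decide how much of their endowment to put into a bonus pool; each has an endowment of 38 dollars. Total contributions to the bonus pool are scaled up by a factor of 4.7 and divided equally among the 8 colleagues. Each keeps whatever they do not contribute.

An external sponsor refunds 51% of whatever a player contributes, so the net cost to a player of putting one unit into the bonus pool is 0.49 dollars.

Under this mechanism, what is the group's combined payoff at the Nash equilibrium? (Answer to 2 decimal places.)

The effective private return per unit is now (4.7/8) / 0.49 = 1.1990 > 1, so every player's dominant strategy flips to full contribution.
At the Nash equilibrium everyone contributes 38. Group total payoff = 8 × (38 × 0.51 + 4.7 × 38) = 1583.84.

1583.84 dollars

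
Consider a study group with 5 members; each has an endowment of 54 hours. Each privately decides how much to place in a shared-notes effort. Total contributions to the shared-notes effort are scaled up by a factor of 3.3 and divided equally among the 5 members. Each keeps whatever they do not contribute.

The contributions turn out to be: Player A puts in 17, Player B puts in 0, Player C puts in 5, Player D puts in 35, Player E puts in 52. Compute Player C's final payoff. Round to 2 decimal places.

120.94 hours

Total contributed: 17 + 0 + 5 + 35 + 52 = 109.
Each receives 3.3 × 109 / 5 = 71.94 from the shared-notes effort.
Player C keeps 54 − 5 = 49, so Player C's payoff is 49 + 71.94 = 120.94.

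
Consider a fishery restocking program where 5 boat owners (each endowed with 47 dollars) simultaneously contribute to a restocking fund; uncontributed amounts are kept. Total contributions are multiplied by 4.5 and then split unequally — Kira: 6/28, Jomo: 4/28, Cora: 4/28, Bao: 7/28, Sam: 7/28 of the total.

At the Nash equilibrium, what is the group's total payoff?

Player j's private return per contributed unit is 4.5 × (j's share). Contributing is weakly dominant for j when that share is at least 1/4.5 = 0.2222, and contributing 0 is dominant otherwise.
Bao and Sam are above the threshold, contributing 47 each; the remaining 3 contribute 0. Total contributed: 94.
The restocking fund pays out 4.5 × 94 = 423.00 in total (split across the unequal shares, but the aggregate is all that matters for the group sum).
The 3 free-riders keep 47 each, adding 141. Group total = 141 + 423.00 = 564.00.

564.00 dollars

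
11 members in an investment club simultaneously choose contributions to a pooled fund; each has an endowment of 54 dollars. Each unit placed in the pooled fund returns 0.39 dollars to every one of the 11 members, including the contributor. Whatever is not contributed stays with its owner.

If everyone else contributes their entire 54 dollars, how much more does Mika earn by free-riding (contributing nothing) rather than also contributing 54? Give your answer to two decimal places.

Switching from a contribution of 54 to 0 lets Mika keep an extra 54 dollars, but lowers the pooled fund by 54, which costs Mika their own share of that drop: 0.39 × 54 = 21.06.
Net gain = 54 − 21.06 = 32.94. The private return per contributed unit (0.39) is below 1, so free-riding is indeed the best response regardless of what the others do.

32.94 dollars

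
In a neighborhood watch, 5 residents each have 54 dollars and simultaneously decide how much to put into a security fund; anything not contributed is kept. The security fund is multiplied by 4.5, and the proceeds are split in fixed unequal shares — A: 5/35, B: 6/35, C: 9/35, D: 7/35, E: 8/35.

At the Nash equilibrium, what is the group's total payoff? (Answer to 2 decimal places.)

648.00 dollars

Each unit j contributes comes back to j as 4.5 × (j's share), so j prefers to contribute only if that share exceeds 1/4.5 = 0.2222; otherwise keeping the unit dominates.
C and E clear that bar, contributing 54 each; the remaining 3 contribute 0. Total contributed: 108.
The security fund pays out 4.5 × 108 = 486.00 in total (split across the unequal shares, but the aggregate is all that matters for the group sum).
The 3 free-riders keep 54 each, adding 162. Group total = 162 + 486.00 = 648.00.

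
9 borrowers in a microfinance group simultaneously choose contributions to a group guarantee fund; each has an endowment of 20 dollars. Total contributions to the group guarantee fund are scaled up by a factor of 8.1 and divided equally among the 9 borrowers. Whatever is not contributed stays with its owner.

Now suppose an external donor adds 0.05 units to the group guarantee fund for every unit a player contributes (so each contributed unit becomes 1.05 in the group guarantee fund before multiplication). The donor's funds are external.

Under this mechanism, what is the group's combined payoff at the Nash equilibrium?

180.00 dollars

The effective private return is 8.1 × 1.05 / 9 = 0.9450, which is still under 1, so the mechanism doesn't change anyone's dominant strategy: zero contribution.
At the Nash equilibrium no one contributes; group total payoff = 9 × 20 = 180.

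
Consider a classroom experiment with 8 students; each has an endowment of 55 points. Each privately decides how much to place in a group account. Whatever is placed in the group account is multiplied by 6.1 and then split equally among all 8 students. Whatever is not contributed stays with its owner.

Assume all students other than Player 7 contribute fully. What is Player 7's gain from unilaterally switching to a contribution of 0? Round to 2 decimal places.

13.06 points

Switching from a contribution of 55 to 0 lets Player 7 keep an extra 55 points, but lowers the group account by 55, which costs Player 7 their own share of that drop: 6.1/8 × 55 = 41.94.
Net gain = 55 − 41.94 = 13.06. The private return per contributed unit (0.7625) is below 1, so free-riding is indeed the best response regardless of what the others do.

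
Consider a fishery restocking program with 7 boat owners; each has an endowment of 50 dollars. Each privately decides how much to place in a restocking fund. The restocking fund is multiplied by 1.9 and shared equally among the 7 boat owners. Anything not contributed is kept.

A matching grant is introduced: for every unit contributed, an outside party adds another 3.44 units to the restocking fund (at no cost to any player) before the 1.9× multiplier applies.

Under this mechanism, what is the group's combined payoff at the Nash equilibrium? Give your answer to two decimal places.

2952.60 dollars

Under the mechanism each unit contributed yields 1.9 × 4.44 / 7 = 1.2051 back to its contributor per unit of net cost, which exceeds 1, making full contribution the dominant choice for everyone.
So the Nash equilibrium is full contribution by all 7; the group earns 1.9 × 4.44 × 350 = 2952.60.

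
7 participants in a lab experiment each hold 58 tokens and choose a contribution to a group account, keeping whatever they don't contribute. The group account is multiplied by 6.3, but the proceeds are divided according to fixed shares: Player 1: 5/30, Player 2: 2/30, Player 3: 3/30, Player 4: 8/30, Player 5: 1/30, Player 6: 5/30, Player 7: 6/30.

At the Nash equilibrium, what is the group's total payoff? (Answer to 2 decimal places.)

1635.60 tokens

For player j, contributing a unit is worthwhile iff 6.3 × (j's share) ≥ 1, i.e. iff j's share is at least 0.1587.
Player 1, Player 4, Player 6 and Player 7 are above the threshold, contributing 58 each; the remaining 3 contribute 0. Total contributed: 232.
The group account pays out 6.3 × 232 = 1461.60 in total (split across the unequal shares, but the aggregate is all that matters for the group sum).
The 3 free-riders keep 58 each, adding 174. Group total = 174 + 1461.60 = 1635.60.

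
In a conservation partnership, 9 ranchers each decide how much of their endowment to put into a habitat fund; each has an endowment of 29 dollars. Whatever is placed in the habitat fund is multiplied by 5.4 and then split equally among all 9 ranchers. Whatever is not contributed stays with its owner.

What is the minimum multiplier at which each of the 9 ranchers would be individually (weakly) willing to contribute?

9

A contributed unit returns (multiplier)/9 to its contributor.
This reaches 1 exactly when the multiplier is 9.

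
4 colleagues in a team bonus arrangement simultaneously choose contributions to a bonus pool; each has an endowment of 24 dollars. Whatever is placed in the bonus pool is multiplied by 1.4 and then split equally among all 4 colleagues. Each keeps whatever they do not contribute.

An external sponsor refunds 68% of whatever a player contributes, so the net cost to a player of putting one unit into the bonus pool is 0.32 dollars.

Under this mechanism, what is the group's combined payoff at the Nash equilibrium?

199.68 dollars

Under the mechanism each unit contributed yields (1.4/4) / 0.32 = 1.0938 back to its contributor per unit of net cost, which exceeds 1, making full contribution the dominant choice for everyone.
At the Nash equilibrium everyone contributes 24. Group total payoff = 4 × (24 × 0.68 + 1.4 × 24) = 199.68.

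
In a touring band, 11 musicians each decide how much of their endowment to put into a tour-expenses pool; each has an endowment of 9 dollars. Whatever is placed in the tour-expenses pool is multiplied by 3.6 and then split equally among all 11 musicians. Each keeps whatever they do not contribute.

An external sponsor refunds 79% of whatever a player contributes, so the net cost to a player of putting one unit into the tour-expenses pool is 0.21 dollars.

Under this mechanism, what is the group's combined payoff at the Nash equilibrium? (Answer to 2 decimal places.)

434.61 dollars

Under the mechanism each unit contributed yields (3.6/11) / 0.21 = 1.5584 back to its contributor per unit of net cost, which exceeds 1, making full contribution the dominant choice for everyone.
At the Nash equilibrium everyone contributes 9. Group total payoff = 11 × (9 × 0.79 + 3.6 × 9) = 434.61.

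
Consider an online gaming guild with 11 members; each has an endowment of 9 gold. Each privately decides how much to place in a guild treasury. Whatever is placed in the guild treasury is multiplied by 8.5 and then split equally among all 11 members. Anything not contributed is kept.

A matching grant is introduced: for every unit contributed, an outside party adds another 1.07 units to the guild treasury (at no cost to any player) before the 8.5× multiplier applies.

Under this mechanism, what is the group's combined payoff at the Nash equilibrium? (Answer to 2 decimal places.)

Under the mechanism each unit contributed yields 8.5 × 2.07 / 11 = 1.5995 back to its contributor per unit of net cost, which exceeds 1, making full contribution the dominant choice for everyone.
At the Nash equilibrium everyone contributes 9. Group total payoff = 8.5 × 2.07 × 99 = 1741.91.

1741.91 gold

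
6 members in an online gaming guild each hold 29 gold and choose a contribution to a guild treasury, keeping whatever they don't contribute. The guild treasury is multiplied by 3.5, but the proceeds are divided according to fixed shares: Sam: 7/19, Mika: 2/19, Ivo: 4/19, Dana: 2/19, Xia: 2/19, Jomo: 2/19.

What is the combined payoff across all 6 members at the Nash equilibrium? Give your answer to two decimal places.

Each unit j contributes comes back to j as 3.5 × (j's share), so j prefers to contribute only if that share exceeds 1/3.5 = 0.2857; otherwise keeping the unit dominates.
Sam alone (share 7/19) is above the threshold, contributing 29; the remaining 5 contribute 0. Total contributed: 29.
The guild treasury pays out 3.5 × 29 = 101.50 in total (split across the unequal shares, but the aggregate is all that matters for the group sum).
The 5 free-riders keep 29 each, adding 145. Group total = 145 + 101.50 = 246.50.

246.50 gold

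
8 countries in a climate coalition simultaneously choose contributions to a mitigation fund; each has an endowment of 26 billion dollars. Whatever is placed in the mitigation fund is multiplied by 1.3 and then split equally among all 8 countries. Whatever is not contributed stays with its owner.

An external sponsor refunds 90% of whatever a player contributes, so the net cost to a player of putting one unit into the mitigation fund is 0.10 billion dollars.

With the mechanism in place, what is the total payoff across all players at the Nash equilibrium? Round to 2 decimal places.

The effective private return per unit is now (1.3/8) / 0.10 = 1.6250 > 1, so every player's dominant strategy flips to full contribution.
At the Nash equilibrium everyone contributes 26. Group total payoff = 8 × (26 × 0.90 + 1.3 × 26) = 457.60.

457.60 billion dollars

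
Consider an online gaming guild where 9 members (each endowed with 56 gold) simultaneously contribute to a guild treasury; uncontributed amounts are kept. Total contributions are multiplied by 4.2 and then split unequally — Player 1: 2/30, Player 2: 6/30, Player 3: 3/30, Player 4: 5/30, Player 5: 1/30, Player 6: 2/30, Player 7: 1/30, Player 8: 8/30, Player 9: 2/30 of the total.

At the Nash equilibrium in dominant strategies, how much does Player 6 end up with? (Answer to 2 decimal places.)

71.68 gold

Each unit j contributes comes back to j as 4.2 × (j's share), so j prefers to contribute only if that share exceeds 1/4.2 = 0.2381; otherwise keeping the unit dominates.
Only Player 8 (8/30) clears that bar, contributing 56; the remaining 8 contribute 0. Total contributed: 56.
Player 6 keeps 56 and receives 4.2 × 56 × 2/30 = 15.68 from the guild treasury, for a payoff of 71.68.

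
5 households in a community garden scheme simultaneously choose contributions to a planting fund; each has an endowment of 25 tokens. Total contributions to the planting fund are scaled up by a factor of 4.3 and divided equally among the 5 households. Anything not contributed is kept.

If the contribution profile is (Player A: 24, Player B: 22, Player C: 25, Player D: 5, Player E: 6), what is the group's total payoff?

395.60 tokens

Total contributed: 24 + 22 + 25 + 5 + 6 = 82; total kept: 5 × 25 − 82 = 43.
The planting fund pays out 4.3 × 82 = 352.60 in aggregate.
Group total = 43 + 352.60 = 395.60.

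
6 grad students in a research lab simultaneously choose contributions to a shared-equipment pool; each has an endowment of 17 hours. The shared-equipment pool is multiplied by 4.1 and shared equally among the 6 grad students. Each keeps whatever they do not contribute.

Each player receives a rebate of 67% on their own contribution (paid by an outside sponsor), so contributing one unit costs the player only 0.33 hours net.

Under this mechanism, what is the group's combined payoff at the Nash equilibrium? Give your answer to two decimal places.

With the mechanism, a contributed unit returns (4.1/6) / 0.33 = 2.0707 per unit of net cost to the contributor — now above 1 — so contributing fully is weakly dominant for every player.
At the Nash equilibrium everyone contributes 17. Group total payoff = 6 × (17 × 0.67 + 4.1 × 17) = 486.54.

486.54 hours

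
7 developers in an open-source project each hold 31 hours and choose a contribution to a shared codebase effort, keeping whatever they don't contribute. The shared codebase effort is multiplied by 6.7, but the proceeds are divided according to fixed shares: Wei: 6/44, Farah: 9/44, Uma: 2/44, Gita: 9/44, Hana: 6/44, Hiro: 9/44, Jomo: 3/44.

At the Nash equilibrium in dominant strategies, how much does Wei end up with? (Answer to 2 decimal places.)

115.97 hours

For player j, contributing a unit is worthwhile iff 6.7 × (j's share) ≥ 1, i.e. iff j's share is at least 0.1493.
Farah, Gita and Hiro clear that bar, contributing 31 each; the remaining 4 contribute 0. Total contributed: 93.
Wei keeps 31 and receives 6.7 × 93 × 6/44 = 84.97 from the shared codebase effort, for a payoff of 115.97.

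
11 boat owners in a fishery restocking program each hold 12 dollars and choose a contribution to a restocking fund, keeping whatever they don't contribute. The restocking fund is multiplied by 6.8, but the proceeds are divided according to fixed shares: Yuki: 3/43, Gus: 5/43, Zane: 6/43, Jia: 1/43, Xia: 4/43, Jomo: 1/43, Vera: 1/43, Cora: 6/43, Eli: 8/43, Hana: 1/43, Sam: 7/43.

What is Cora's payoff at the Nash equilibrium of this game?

34.77 dollars

For player j, contributing a unit is worthwhile iff 6.8 × (j's share) ≥ 1, i.e. iff j's share is at least 0.1471.
Eli and Sam clear that bar, contributing 12 each; the remaining 9 contribute 0. Total contributed: 24.
Cora keeps 12 and receives 6.8 × 24 × 6/43 = 22.77 from the restocking fund, for a payoff of 34.77.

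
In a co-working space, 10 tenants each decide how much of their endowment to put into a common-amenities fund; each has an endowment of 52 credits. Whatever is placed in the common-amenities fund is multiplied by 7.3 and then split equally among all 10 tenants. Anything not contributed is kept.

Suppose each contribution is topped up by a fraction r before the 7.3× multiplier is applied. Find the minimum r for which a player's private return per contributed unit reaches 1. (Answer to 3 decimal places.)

With matching at rate r, one contributed unit becomes (1 + r) in the common-amenities fund and returns 7.3 × (1 + r) / 10 to the contributor.
Setting this equal to 1: 1 + r = 10/7.3 = 1.3699.
So the minimum matching rate is r = 1.3699 − 1 = 0.370.

0.370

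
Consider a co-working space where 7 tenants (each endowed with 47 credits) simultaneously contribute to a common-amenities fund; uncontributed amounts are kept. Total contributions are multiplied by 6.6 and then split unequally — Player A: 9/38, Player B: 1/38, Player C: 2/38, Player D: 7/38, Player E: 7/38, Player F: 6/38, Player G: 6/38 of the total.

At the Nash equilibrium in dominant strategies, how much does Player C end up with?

Player j's private return per contributed unit is 6.6 × (j's share). Contributing is weakly dominant for j when that share is at least 1/6.6 = 0.1515, and contributing 0 is dominant otherwise.
Player A, Player D, Player E, Player F and Player G clear that bar, contributing 47 each; the remaining 2 contribute 0. Total contributed: 235.
Player C keeps 47 and receives 6.6 × 235 × 2/38 = 81.63 from the common-amenities fund, for a payoff of 128.63.

128.63 credits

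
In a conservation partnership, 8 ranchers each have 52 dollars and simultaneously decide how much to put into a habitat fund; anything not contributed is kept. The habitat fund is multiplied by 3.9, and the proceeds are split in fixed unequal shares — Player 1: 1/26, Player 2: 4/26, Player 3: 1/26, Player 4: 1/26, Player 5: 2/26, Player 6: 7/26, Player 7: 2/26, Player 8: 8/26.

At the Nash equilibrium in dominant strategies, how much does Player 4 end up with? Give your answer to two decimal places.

67.60 dollars

For player j, contributing a unit is worthwhile iff 3.9 × (j's share) ≥ 1, i.e. iff j's share is at least 0.2564.
The shares above 0.2564 belong to Player 6 and Player 8, contributing 52 each; the remaining 6 contribute 0. Total contributed: 104.
Player 4 keeps 52 and receives 3.9 × 104 × 1/26 = 15.60 from the habitat fund, for a payoff of 67.60.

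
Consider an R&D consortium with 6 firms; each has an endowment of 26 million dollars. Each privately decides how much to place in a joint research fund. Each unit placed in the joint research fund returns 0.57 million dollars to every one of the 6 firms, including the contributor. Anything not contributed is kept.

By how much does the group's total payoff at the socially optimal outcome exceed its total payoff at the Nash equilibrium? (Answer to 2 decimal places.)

377.52 million dollars

The private return per contributed unit is 0.57 < 1, so contributing 0 is dominant for every player. At the Nash equilibrium everyone keeps their 26, and the group total is 6 × 26 = 156.
Each contributed unit returns 3.420 to the group as a whole (0.57 to each of 6 players), which exceeds 1, so the social optimum is full contribution: group total = 3.420 × 156 = 533.52.
Efficiency loss = 533.52 − 156 = 377.52.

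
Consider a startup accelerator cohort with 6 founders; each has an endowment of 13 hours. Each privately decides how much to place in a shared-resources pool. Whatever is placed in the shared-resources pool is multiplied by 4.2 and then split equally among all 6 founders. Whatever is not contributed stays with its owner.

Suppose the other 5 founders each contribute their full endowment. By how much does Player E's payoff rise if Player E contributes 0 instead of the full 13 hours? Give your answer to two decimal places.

Switching from a contribution of 13 to 0 lets Player E keep an extra 13 hours, but lowers the shared-resources pool by 13, which costs Player E their own share of that drop: 4.2/6 × 13 = 9.10.
Net gain = 13 − 9.10 = 3.90. The private return per contributed unit (0.7000) is below 1, so free-riding is indeed the best response regardless of what the others do.

3.90 hours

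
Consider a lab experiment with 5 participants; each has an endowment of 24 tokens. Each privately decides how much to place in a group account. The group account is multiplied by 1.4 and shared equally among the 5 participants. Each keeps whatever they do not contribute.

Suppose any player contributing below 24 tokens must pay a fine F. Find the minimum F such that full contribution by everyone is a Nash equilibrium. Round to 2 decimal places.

17.28 tokens

Given the others contribute fully, the best deviation is to contribute 0 (any partial contribution still incurs the fine and gives up units whose private return 0.2800 is below 1).
Deviating from 24 to 0 saves 24 tokens but forfeits the deviator's share of the drop in the group account: 1.4/5 × 24 = 6.72.
So the deviation gain is 24 − 6.72 = 17.28, and the fine must be at least 17.28 tokens to wipe it out.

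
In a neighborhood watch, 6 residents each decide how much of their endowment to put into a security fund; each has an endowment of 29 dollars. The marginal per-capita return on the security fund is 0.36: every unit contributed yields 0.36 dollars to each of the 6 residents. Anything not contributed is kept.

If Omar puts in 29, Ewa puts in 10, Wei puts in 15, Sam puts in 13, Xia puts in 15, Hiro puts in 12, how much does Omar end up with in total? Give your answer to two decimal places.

Total contributed: 29 + 10 + 15 + 13 + 15 + 12 = 94.
Each receives 0.36 × 94 = 33.84 from the security fund.
Omar keeps 29 − 29 = 0, so Omar's payoff is 0 + 33.84 = 33.84.

33.84 dollars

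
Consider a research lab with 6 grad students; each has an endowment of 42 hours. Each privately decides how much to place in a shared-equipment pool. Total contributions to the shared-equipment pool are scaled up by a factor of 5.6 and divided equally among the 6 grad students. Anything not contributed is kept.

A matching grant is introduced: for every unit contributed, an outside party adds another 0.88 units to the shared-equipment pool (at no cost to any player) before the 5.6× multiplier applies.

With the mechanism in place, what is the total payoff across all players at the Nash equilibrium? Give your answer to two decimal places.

2653.06 hours

Under the mechanism each unit contributed yields 5.6 × 1.88 / 6 = 1.7547 back to its contributor per unit of net cost, which exceeds 1, making full contribution the dominant choice for everyone.
So the Nash equilibrium is full contribution by all 6; the group earns 5.6 × 1.88 × 252 = 2653.06.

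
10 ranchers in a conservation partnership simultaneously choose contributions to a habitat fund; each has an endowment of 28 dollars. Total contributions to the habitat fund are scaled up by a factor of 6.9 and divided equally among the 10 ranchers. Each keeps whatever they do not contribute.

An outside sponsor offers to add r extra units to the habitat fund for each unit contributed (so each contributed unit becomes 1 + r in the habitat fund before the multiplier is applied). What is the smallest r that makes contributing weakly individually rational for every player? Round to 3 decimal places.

0.449

With matching at rate r, one contributed unit becomes (1 + r) in the habitat fund and returns 6.9 × (1 + r) / 10 to the contributor.
Setting this equal to 1: 1 + r = 10/6.9 = 1.4493.
So the minimum matching rate is r = 1.4493 − 1 = 0.449.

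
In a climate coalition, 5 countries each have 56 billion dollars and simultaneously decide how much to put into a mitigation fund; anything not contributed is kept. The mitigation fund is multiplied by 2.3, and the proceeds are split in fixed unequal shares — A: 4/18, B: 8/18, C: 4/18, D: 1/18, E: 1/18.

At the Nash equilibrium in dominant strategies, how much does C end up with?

A player with share s gets back 2.3·s per unit contributed, so full contribution is dominant for anyone with s > 1/2.3 = 0.4348 and zero contribution is dominant for anyone below.
The only share above 0.4348 is B's 8/18, contributing 56; the remaining 4 contribute 0. Total contributed: 56.
C keeps 56 and receives 2.3 × 56 × 4/18 = 28.62 from the mitigation fund, for a payoff of 84.62.

84.62 billion dollars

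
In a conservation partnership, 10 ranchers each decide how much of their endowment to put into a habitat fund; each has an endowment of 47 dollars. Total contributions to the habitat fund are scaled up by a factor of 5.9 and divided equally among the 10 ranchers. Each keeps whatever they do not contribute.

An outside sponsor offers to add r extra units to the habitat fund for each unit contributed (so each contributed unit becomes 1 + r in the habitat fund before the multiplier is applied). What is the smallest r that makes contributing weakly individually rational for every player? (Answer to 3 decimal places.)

0.695

With matching at rate r, one contributed unit becomes (1 + r) in the habitat fund and returns 5.9 × (1 + r) / 10 to the contributor.
Setting this equal to 1: 1 + r = 10/5.9 = 1.6949.
So the minimum matching rate is r = 1.6949 − 1 = 0.695.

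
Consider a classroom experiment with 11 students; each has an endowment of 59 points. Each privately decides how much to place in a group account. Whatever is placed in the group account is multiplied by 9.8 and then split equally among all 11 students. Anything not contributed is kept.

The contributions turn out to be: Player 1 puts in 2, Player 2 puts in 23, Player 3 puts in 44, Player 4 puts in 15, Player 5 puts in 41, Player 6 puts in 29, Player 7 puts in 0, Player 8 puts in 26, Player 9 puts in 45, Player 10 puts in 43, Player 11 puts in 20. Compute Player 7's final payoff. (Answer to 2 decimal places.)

315.58 points

Total contributed: 2 + 23 + 44 + 15 + 41 + 29 + 0 + 26 + 45 + 43 + 20 = 288.
Each receives 9.8 × 288 / 11 = 256.58 from the group account.
Player 7 keeps 59 − 0 = 59, so Player 7's payoff is 59 + 256.58 = 315.58.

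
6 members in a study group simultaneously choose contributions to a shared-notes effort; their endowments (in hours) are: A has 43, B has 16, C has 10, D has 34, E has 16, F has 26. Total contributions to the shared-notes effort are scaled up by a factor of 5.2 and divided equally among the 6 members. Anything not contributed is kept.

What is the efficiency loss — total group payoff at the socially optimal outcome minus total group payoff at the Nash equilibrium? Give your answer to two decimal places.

The private return per contributed unit is 5.2/6 = 0.8667 < 1 for every player regardless of endowment, so the Nash equilibrium is zero contribution and the group total is Σ E_j = 43 + 16 + 10 + 34 + 16 + 26 = 145.
Each contributed unit returns 5.200 to the group, so the social optimum is full contribution by everyone: group total = 5.200 × 145 = 754.00.
Efficiency loss = (5.200 − 1) × 145 = 609.00.

609.00 hours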